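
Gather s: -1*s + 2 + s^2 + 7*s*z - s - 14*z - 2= s^2 + s*(7*z - 2) - 14*z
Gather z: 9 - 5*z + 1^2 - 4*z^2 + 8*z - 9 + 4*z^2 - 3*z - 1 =0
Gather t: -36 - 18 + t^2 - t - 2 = t^2 - t - 56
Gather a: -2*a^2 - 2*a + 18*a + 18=-2*a^2 + 16*a + 18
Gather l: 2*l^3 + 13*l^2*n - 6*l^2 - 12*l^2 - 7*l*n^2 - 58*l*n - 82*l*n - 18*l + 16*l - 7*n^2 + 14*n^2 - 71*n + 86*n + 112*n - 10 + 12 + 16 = 2*l^3 + l^2*(13*n - 18) + l*(-7*n^2 - 140*n - 2) + 7*n^2 + 127*n + 18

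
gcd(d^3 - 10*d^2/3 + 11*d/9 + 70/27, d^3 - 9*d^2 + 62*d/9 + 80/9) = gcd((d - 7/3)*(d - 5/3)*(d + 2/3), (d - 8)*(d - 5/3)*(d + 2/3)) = d^2 - d - 10/9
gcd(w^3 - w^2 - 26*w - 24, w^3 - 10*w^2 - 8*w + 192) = w^2 - 2*w - 24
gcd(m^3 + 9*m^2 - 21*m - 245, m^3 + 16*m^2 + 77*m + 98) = m^2 + 14*m + 49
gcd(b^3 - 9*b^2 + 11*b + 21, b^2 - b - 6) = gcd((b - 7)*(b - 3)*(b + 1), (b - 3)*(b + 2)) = b - 3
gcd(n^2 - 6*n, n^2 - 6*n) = n^2 - 6*n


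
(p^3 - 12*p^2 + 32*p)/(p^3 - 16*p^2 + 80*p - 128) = p/(p - 4)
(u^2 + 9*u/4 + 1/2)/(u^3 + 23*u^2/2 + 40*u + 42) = (4*u + 1)/(2*(2*u^2 + 19*u + 42))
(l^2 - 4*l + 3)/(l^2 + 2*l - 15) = (l - 1)/(l + 5)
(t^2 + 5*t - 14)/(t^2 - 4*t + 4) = (t + 7)/(t - 2)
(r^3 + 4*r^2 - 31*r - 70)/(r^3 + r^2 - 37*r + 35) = (r + 2)/(r - 1)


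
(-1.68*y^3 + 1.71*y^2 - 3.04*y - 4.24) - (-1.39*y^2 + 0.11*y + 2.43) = -1.68*y^3 + 3.1*y^2 - 3.15*y - 6.67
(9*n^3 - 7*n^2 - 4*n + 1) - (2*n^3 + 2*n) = 7*n^3 - 7*n^2 - 6*n + 1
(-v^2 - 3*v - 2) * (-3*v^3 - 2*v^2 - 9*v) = 3*v^5 + 11*v^4 + 21*v^3 + 31*v^2 + 18*v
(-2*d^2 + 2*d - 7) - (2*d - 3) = -2*d^2 - 4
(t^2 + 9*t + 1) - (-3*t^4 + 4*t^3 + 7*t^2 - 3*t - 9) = 3*t^4 - 4*t^3 - 6*t^2 + 12*t + 10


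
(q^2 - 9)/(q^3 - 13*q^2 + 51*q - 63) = (q + 3)/(q^2 - 10*q + 21)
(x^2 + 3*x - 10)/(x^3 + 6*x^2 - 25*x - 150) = (x - 2)/(x^2 + x - 30)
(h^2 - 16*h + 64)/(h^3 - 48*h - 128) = (h - 8)/(h^2 + 8*h + 16)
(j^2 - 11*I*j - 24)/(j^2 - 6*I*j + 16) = (j - 3*I)/(j + 2*I)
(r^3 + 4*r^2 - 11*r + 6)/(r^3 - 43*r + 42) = (r^2 + 5*r - 6)/(r^2 + r - 42)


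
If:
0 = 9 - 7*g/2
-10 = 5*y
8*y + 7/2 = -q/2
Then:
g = 18/7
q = 25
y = -2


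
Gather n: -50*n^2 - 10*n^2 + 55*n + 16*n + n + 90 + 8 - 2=-60*n^2 + 72*n + 96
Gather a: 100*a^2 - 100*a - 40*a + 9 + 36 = 100*a^2 - 140*a + 45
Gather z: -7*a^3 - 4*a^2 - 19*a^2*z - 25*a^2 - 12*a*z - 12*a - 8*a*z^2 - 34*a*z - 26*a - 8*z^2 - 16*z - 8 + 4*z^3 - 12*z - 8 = -7*a^3 - 29*a^2 - 38*a + 4*z^3 + z^2*(-8*a - 8) + z*(-19*a^2 - 46*a - 28) - 16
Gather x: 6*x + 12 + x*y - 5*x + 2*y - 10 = x*(y + 1) + 2*y + 2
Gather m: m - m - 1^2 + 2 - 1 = 0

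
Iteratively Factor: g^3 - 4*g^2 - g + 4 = (g - 4)*(g^2 - 1) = (g - 4)*(g - 1)*(g + 1)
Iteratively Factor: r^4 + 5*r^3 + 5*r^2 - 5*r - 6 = (r + 1)*(r^3 + 4*r^2 + r - 6) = (r + 1)*(r + 2)*(r^2 + 2*r - 3) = (r + 1)*(r + 2)*(r + 3)*(r - 1)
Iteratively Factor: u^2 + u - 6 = (u + 3)*(u - 2)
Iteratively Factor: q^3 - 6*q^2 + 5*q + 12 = (q + 1)*(q^2 - 7*q + 12) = (q - 3)*(q + 1)*(q - 4)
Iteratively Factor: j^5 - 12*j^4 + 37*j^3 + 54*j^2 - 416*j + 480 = (j - 4)*(j^4 - 8*j^3 + 5*j^2 + 74*j - 120) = (j - 5)*(j - 4)*(j^3 - 3*j^2 - 10*j + 24) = (j - 5)*(j - 4)*(j - 2)*(j^2 - j - 12) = (j - 5)*(j - 4)*(j - 2)*(j + 3)*(j - 4)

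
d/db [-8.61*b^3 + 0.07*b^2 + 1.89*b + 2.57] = -25.83*b^2 + 0.14*b + 1.89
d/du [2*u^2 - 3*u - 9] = 4*u - 3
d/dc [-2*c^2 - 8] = -4*c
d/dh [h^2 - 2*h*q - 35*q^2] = 2*h - 2*q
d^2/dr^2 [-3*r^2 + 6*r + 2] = -6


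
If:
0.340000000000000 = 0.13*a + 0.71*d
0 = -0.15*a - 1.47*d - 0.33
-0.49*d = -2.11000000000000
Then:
No Solution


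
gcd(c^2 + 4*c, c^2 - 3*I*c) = c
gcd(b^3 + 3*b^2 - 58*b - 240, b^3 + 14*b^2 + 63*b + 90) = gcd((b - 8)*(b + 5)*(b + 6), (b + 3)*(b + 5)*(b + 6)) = b^2 + 11*b + 30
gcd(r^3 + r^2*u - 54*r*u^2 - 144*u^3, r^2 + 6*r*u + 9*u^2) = r + 3*u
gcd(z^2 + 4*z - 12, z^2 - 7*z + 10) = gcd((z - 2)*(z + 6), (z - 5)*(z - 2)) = z - 2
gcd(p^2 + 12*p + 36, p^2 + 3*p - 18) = p + 6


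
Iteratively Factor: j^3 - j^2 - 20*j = (j)*(j^2 - j - 20) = j*(j - 5)*(j + 4)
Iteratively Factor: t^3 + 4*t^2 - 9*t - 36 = (t + 4)*(t^2 - 9) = (t - 3)*(t + 4)*(t + 3)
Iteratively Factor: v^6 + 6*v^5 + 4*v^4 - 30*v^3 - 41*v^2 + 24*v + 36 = (v + 3)*(v^5 + 3*v^4 - 5*v^3 - 15*v^2 + 4*v + 12) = (v - 2)*(v + 3)*(v^4 + 5*v^3 + 5*v^2 - 5*v - 6) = (v - 2)*(v + 3)^2*(v^3 + 2*v^2 - v - 2) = (v - 2)*(v + 1)*(v + 3)^2*(v^2 + v - 2) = (v - 2)*(v - 1)*(v + 1)*(v + 3)^2*(v + 2)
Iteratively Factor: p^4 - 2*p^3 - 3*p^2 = (p + 1)*(p^3 - 3*p^2) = (p - 3)*(p + 1)*(p^2) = p*(p - 3)*(p + 1)*(p)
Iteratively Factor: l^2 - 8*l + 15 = (l - 3)*(l - 5)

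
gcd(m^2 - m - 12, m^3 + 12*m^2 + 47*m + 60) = m + 3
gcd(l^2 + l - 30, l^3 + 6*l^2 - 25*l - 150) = l^2 + l - 30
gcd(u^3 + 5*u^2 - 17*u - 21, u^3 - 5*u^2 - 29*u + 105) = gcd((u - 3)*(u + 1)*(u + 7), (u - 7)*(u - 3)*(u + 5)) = u - 3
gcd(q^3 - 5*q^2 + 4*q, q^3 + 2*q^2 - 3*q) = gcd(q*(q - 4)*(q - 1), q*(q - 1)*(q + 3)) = q^2 - q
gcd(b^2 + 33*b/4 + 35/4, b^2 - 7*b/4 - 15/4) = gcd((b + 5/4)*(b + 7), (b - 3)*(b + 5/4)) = b + 5/4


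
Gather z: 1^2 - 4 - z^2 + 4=1 - z^2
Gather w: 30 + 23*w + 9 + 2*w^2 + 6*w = 2*w^2 + 29*w + 39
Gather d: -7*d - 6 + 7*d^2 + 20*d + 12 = 7*d^2 + 13*d + 6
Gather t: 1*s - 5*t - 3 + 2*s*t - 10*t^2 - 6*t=s - 10*t^2 + t*(2*s - 11) - 3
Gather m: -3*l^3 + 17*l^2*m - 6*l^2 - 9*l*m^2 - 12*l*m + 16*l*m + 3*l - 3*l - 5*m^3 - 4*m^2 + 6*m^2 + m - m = -3*l^3 - 6*l^2 - 5*m^3 + m^2*(2 - 9*l) + m*(17*l^2 + 4*l)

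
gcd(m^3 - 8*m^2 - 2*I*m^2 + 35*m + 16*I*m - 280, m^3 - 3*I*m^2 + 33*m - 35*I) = m^2 - 2*I*m + 35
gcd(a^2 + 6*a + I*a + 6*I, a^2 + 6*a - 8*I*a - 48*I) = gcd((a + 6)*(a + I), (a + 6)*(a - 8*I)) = a + 6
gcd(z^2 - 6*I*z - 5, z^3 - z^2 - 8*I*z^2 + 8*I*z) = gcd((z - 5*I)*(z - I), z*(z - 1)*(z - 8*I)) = 1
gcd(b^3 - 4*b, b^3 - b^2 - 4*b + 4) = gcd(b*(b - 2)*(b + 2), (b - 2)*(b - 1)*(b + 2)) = b^2 - 4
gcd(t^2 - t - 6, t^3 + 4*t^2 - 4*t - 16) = t + 2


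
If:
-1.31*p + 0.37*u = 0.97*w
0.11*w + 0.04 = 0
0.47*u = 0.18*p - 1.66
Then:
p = -0.82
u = -3.84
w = -0.36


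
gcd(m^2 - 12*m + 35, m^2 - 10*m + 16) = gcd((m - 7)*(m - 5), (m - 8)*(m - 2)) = 1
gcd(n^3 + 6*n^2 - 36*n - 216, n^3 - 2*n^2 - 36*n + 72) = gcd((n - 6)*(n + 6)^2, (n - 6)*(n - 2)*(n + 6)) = n^2 - 36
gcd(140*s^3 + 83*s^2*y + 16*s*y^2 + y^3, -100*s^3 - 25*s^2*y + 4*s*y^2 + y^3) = 20*s^2 + 9*s*y + y^2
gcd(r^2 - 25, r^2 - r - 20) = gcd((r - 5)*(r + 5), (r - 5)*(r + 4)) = r - 5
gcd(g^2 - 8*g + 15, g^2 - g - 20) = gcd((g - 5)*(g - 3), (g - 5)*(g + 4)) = g - 5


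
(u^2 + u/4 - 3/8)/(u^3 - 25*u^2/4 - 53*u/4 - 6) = (u - 1/2)/(u^2 - 7*u - 8)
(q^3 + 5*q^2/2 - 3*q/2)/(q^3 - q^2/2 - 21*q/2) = (2*q - 1)/(2*q - 7)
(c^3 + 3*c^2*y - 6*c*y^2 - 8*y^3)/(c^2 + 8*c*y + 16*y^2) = (c^2 - c*y - 2*y^2)/(c + 4*y)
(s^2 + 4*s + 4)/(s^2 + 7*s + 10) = (s + 2)/(s + 5)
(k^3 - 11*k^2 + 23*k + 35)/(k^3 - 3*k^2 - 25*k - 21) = (k - 5)/(k + 3)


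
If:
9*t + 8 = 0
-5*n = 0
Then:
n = 0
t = -8/9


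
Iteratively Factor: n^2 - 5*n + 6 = (n - 3)*(n - 2)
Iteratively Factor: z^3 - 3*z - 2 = (z - 2)*(z^2 + 2*z + 1) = (z - 2)*(z + 1)*(z + 1)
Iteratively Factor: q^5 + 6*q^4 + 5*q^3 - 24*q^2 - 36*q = (q + 3)*(q^4 + 3*q^3 - 4*q^2 - 12*q) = (q - 2)*(q + 3)*(q^3 + 5*q^2 + 6*q) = (q - 2)*(q + 3)^2*(q^2 + 2*q) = (q - 2)*(q + 2)*(q + 3)^2*(q)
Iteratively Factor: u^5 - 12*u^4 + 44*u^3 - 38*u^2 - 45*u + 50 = (u + 1)*(u^4 - 13*u^3 + 57*u^2 - 95*u + 50) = (u - 1)*(u + 1)*(u^3 - 12*u^2 + 45*u - 50) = (u - 5)*(u - 1)*(u + 1)*(u^2 - 7*u + 10) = (u - 5)*(u - 2)*(u - 1)*(u + 1)*(u - 5)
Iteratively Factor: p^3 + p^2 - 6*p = (p)*(p^2 + p - 6) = p*(p - 2)*(p + 3)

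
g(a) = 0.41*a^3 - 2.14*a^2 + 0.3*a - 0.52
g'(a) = 1.23*a^2 - 4.28*a + 0.3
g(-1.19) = -4.60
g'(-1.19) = 7.14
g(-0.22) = -0.69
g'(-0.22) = 1.30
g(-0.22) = -0.69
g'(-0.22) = 1.30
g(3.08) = -7.92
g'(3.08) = -1.21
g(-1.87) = -11.25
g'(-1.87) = 12.60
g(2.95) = -7.73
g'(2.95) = -1.62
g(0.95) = -1.81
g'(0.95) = -2.66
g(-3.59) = -48.15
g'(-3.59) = 31.52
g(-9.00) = -475.45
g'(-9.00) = 138.45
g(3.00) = -7.81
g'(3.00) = -1.47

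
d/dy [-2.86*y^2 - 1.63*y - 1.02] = -5.72*y - 1.63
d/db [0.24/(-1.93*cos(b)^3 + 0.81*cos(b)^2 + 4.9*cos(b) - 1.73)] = (-1.3896*cos(b)^2 + 0.3888*cos(b) + 1.176)*sin(b)/(1.93*cos(b)^3 - 0.81*cos(b)^2 - 4.9*cos(b) + 1.73)^2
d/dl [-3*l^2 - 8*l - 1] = -6*l - 8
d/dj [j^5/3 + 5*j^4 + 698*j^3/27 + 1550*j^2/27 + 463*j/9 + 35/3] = 5*j^4/3 + 20*j^3 + 698*j^2/9 + 3100*j/27 + 463/9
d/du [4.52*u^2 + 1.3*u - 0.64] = 9.04*u + 1.3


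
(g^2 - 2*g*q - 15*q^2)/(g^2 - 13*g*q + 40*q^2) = (-g - 3*q)/(-g + 8*q)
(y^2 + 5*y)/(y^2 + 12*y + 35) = y/(y + 7)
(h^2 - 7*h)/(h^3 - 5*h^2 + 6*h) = (h - 7)/(h^2 - 5*h + 6)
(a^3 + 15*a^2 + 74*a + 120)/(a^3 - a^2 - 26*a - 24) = (a^2 + 11*a + 30)/(a^2 - 5*a - 6)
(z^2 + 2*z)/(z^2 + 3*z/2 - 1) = 2*z/(2*z - 1)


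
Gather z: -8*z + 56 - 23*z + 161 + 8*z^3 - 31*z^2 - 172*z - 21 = 8*z^3 - 31*z^2 - 203*z + 196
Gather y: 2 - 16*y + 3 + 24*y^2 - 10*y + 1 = 24*y^2 - 26*y + 6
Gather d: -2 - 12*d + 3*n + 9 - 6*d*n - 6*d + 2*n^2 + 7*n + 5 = d*(-6*n - 18) + 2*n^2 + 10*n + 12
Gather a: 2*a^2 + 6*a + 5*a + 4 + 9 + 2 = 2*a^2 + 11*a + 15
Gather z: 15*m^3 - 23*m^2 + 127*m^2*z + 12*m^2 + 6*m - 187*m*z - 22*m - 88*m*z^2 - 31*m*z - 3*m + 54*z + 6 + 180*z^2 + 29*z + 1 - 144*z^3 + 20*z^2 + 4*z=15*m^3 - 11*m^2 - 19*m - 144*z^3 + z^2*(200 - 88*m) + z*(127*m^2 - 218*m + 87) + 7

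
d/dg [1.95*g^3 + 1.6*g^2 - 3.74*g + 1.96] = 5.85*g^2 + 3.2*g - 3.74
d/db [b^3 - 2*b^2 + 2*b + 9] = 3*b^2 - 4*b + 2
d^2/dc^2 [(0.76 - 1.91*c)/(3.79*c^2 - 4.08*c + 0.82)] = (-(1.91*c - 0.76)*(7.58*c - 4.08)*(15.16*c - 8.16) + (43.4334*c - 21.3464)*(3.79*c^2 - 4.08*c + 0.82))/(3.79*c^2 - 4.08*c + 0.82)^3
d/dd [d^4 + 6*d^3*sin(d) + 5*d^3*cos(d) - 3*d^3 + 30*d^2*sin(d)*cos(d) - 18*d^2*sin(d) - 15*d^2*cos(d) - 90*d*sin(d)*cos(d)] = -5*d^3*sin(d) + 6*d^3*cos(d) + 4*d^3 + 33*d^2*sin(d) - 3*d^2*cos(d) + 30*d^2*cos(2*d) - 9*d^2 - 36*d*sin(d) + 30*d*sin(2*d) - 30*d*cos(d) - 90*d*cos(2*d) - 45*sin(2*d)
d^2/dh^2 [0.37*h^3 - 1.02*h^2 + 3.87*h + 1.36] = 2.22*h - 2.04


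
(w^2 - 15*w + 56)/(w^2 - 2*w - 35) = (w - 8)/(w + 5)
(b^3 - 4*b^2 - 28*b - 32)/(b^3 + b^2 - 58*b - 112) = (b + 2)/(b + 7)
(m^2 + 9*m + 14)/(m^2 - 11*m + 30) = (m^2 + 9*m + 14)/(m^2 - 11*m + 30)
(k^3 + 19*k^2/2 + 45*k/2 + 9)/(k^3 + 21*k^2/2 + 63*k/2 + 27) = (2*k + 1)/(2*k + 3)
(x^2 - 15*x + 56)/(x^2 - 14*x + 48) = (x - 7)/(x - 6)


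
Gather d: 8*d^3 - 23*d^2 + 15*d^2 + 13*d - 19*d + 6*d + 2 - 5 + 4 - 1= 8*d^3 - 8*d^2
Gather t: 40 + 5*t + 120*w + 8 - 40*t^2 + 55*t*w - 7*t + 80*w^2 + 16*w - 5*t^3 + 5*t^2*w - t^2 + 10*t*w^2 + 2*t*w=-5*t^3 + t^2*(5*w - 41) + t*(10*w^2 + 57*w - 2) + 80*w^2 + 136*w + 48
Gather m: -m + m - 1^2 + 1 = 0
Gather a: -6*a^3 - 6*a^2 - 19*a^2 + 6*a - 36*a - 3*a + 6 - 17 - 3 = -6*a^3 - 25*a^2 - 33*a - 14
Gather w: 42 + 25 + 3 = 70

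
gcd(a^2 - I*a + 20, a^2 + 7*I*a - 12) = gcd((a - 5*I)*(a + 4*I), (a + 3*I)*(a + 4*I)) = a + 4*I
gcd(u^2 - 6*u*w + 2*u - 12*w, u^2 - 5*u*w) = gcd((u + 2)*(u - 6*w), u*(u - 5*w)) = 1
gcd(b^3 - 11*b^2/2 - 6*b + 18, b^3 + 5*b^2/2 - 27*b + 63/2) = b - 3/2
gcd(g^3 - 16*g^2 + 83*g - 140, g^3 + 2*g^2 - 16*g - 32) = g - 4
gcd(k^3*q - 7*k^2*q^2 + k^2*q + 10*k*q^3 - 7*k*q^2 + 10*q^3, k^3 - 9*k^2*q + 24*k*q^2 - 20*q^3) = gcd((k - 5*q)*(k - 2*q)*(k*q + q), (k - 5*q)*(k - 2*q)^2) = k^2 - 7*k*q + 10*q^2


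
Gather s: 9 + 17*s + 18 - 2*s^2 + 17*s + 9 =-2*s^2 + 34*s + 36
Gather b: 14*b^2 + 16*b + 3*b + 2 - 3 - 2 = 14*b^2 + 19*b - 3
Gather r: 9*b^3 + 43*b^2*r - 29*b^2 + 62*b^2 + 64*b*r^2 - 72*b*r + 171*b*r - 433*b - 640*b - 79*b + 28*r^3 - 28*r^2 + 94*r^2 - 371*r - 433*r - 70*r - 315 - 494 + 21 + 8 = 9*b^3 + 33*b^2 - 1152*b + 28*r^3 + r^2*(64*b + 66) + r*(43*b^2 + 99*b - 874) - 780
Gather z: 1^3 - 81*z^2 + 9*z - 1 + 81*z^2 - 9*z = 0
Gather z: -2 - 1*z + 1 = -z - 1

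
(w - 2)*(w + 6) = w^2 + 4*w - 12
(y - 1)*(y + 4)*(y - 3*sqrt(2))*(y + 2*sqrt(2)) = y^4 - sqrt(2)*y^3 + 3*y^3 - 16*y^2 - 3*sqrt(2)*y^2 - 36*y + 4*sqrt(2)*y + 48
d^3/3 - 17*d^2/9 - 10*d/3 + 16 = (d/3 + 1)*(d - 6)*(d - 8/3)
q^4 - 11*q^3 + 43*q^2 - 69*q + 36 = (q - 4)*(q - 3)^2*(q - 1)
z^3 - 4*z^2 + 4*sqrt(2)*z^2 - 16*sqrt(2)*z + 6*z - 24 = (z - 4)*(z + sqrt(2))*(z + 3*sqrt(2))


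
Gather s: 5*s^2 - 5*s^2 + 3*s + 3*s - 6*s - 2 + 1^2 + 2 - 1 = 0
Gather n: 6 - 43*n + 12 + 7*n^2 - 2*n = 7*n^2 - 45*n + 18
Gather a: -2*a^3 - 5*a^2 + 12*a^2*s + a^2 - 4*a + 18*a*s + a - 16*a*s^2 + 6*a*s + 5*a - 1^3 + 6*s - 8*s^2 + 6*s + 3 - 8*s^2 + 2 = -2*a^3 + a^2*(12*s - 4) + a*(-16*s^2 + 24*s + 2) - 16*s^2 + 12*s + 4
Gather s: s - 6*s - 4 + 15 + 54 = 65 - 5*s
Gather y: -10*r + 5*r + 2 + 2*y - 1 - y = -5*r + y + 1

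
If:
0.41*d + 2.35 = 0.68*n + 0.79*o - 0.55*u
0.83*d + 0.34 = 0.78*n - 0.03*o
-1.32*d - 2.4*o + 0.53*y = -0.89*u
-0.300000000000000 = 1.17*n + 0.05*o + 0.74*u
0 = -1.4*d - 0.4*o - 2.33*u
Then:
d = -0.90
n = -0.41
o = 2.89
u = 0.04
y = 10.78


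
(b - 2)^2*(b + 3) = b^3 - b^2 - 8*b + 12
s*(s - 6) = s^2 - 6*s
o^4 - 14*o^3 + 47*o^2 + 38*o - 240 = (o - 8)*(o - 5)*(o - 3)*(o + 2)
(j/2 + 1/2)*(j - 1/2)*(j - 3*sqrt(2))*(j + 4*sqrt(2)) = j^4/2 + j^3/4 + sqrt(2)*j^3/2 - 49*j^2/4 + sqrt(2)*j^2/4 - 6*j - sqrt(2)*j/4 + 6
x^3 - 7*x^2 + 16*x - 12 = (x - 3)*(x - 2)^2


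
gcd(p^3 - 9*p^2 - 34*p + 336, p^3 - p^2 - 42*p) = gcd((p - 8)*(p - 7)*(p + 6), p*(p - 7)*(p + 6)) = p^2 - p - 42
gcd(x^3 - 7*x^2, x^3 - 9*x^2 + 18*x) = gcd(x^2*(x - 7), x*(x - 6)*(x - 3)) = x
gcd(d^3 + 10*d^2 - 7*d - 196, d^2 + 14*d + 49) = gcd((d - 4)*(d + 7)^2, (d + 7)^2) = d^2 + 14*d + 49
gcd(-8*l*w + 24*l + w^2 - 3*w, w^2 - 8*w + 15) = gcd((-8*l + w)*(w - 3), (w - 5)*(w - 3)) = w - 3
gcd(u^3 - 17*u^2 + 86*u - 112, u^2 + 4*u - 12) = u - 2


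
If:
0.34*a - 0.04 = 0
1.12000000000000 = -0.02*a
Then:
No Solution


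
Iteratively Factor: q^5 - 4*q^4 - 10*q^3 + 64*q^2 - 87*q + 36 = (q - 1)*(q^4 - 3*q^3 - 13*q^2 + 51*q - 36) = (q - 3)*(q - 1)*(q^3 - 13*q + 12) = (q - 3)*(q - 1)^2*(q^2 + q - 12) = (q - 3)*(q - 1)^2*(q + 4)*(q - 3)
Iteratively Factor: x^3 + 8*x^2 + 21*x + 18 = (x + 3)*(x^2 + 5*x + 6) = (x + 3)^2*(x + 2)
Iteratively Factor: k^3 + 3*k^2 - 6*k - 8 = (k + 1)*(k^2 + 2*k - 8) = (k + 1)*(k + 4)*(k - 2)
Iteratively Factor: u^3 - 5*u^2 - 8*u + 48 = (u - 4)*(u^2 - u - 12) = (u - 4)*(u + 3)*(u - 4)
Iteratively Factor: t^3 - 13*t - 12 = (t + 1)*(t^2 - t - 12) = (t - 4)*(t + 1)*(t + 3)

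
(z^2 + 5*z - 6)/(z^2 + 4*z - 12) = (z - 1)/(z - 2)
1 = 1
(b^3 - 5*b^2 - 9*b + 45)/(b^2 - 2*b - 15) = b - 3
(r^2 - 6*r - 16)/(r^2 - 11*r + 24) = (r + 2)/(r - 3)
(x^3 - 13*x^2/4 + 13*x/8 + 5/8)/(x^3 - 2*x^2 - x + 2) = (x^2 - 9*x/4 - 5/8)/(x^2 - x - 2)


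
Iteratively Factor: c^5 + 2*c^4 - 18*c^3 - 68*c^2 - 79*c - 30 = (c + 3)*(c^4 - c^3 - 15*c^2 - 23*c - 10) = (c + 2)*(c + 3)*(c^3 - 3*c^2 - 9*c - 5) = (c + 1)*(c + 2)*(c + 3)*(c^2 - 4*c - 5) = (c - 5)*(c + 1)*(c + 2)*(c + 3)*(c + 1)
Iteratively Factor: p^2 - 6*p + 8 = (p - 2)*(p - 4)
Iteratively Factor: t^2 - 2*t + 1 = (t - 1)*(t - 1)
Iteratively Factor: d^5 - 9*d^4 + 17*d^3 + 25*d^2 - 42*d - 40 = (d - 5)*(d^4 - 4*d^3 - 3*d^2 + 10*d + 8) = (d - 5)*(d - 2)*(d^3 - 2*d^2 - 7*d - 4) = (d - 5)*(d - 2)*(d + 1)*(d^2 - 3*d - 4) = (d - 5)*(d - 4)*(d - 2)*(d + 1)*(d + 1)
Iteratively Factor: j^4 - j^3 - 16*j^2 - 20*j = (j + 2)*(j^3 - 3*j^2 - 10*j) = j*(j + 2)*(j^2 - 3*j - 10) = j*(j + 2)^2*(j - 5)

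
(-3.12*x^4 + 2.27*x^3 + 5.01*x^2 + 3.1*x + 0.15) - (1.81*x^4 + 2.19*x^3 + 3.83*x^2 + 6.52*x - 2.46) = -4.93*x^4 + 0.0800000000000001*x^3 + 1.18*x^2 - 3.42*x + 2.61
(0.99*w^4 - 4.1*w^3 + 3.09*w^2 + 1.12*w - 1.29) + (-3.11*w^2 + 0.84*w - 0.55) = 0.99*w^4 - 4.1*w^3 - 0.02*w^2 + 1.96*w - 1.84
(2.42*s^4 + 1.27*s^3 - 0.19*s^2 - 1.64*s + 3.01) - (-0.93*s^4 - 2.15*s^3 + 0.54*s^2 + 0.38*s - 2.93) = 3.35*s^4 + 3.42*s^3 - 0.73*s^2 - 2.02*s + 5.94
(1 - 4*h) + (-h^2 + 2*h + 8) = -h^2 - 2*h + 9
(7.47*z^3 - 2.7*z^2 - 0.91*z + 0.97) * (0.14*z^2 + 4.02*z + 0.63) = 1.0458*z^5 + 29.6514*z^4 - 6.2753*z^3 - 5.2234*z^2 + 3.3261*z + 0.6111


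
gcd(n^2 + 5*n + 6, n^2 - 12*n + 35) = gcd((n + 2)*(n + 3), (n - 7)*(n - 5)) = 1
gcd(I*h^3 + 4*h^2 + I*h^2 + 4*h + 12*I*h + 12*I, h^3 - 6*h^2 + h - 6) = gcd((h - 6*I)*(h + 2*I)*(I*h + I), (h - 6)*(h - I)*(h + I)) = 1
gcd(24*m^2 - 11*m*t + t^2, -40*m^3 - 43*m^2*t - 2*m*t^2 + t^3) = -8*m + t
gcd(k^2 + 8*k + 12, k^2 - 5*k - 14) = k + 2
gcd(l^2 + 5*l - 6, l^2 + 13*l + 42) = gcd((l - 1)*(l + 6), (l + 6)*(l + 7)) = l + 6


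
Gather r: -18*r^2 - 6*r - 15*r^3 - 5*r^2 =-15*r^3 - 23*r^2 - 6*r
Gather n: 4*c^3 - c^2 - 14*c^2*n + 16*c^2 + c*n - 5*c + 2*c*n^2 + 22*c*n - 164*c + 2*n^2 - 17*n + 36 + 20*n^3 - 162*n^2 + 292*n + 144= 4*c^3 + 15*c^2 - 169*c + 20*n^3 + n^2*(2*c - 160) + n*(-14*c^2 + 23*c + 275) + 180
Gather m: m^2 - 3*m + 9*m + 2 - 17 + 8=m^2 + 6*m - 7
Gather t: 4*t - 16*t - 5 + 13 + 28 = 36 - 12*t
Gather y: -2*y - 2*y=-4*y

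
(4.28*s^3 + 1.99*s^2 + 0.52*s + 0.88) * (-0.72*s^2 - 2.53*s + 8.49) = -3.0816*s^5 - 12.2612*s^4 + 30.9281*s^3 + 14.9459*s^2 + 2.1884*s + 7.4712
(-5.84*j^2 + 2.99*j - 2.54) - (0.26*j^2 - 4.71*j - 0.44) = -6.1*j^2 + 7.7*j - 2.1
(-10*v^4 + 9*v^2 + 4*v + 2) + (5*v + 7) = -10*v^4 + 9*v^2 + 9*v + 9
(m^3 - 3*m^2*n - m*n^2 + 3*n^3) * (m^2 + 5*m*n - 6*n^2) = m^5 + 2*m^4*n - 22*m^3*n^2 + 16*m^2*n^3 + 21*m*n^4 - 18*n^5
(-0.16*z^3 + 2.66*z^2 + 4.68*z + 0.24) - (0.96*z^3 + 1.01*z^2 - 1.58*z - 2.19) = -1.12*z^3 + 1.65*z^2 + 6.26*z + 2.43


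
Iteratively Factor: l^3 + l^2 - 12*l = (l + 4)*(l^2 - 3*l) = l*(l + 4)*(l - 3)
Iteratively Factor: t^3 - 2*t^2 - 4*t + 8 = (t + 2)*(t^2 - 4*t + 4) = (t - 2)*(t + 2)*(t - 2)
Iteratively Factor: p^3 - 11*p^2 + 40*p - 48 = (p - 4)*(p^2 - 7*p + 12) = (p - 4)*(p - 3)*(p - 4)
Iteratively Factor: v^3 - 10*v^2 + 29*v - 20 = (v - 5)*(v^2 - 5*v + 4) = (v - 5)*(v - 1)*(v - 4)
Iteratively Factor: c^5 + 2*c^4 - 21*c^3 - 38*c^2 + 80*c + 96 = (c + 4)*(c^4 - 2*c^3 - 13*c^2 + 14*c + 24) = (c + 1)*(c + 4)*(c^3 - 3*c^2 - 10*c + 24) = (c + 1)*(c + 3)*(c + 4)*(c^2 - 6*c + 8) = (c - 2)*(c + 1)*(c + 3)*(c + 4)*(c - 4)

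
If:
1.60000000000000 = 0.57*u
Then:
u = 2.81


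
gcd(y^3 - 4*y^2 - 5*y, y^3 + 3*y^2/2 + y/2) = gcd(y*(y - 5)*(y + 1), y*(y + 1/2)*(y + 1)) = y^2 + y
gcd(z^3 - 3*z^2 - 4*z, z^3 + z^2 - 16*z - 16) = z^2 - 3*z - 4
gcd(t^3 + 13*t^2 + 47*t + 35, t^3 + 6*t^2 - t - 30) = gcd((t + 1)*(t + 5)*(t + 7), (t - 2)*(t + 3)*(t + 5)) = t + 5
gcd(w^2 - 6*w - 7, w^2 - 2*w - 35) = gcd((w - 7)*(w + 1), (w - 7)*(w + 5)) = w - 7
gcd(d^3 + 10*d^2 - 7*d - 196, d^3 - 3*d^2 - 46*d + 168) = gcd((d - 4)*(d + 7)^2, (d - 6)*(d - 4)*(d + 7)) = d^2 + 3*d - 28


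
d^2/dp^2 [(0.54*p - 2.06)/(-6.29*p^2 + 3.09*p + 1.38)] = ((0.54*p - 2.06)*(12.58*p - 3.09)*(25.16*p - 6.18) + (20.3796*p - 29.252)*(-6.29*p^2 + 3.09*p + 1.38))/(-6.29*p^2 + 3.09*p + 1.38)^3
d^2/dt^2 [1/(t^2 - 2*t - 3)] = 2*(t^2 - 2*t - 4*(t - 1)^2 - 3)/(-t^2 + 2*t + 3)^3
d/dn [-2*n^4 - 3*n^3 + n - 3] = -8*n^3 - 9*n^2 + 1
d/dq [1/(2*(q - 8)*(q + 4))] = (2 - q)/(q^4 - 8*q^3 - 48*q^2 + 256*q + 1024)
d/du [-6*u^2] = -12*u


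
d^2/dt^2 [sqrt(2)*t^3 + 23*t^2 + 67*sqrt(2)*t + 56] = 6*sqrt(2)*t + 46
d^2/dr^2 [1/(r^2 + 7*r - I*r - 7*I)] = 2*(-r^2 - 7*r + I*r + (2*r + 7 - I)^2 + 7*I)/(r^2 + 7*r - I*r - 7*I)^3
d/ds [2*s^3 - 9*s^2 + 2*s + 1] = 6*s^2 - 18*s + 2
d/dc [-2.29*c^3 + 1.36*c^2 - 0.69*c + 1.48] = -6.87*c^2 + 2.72*c - 0.69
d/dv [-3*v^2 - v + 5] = -6*v - 1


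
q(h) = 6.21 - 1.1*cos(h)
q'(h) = 1.1*sin(h)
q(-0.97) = 5.59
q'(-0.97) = -0.91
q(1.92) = 6.59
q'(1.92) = 1.03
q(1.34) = 5.96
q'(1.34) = 1.07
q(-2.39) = 7.01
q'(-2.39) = -0.75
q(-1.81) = 6.47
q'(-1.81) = -1.07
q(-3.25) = 7.30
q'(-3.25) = 0.12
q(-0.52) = 5.26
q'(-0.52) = -0.55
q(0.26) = 5.15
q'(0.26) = 0.28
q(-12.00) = 5.28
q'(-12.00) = 0.59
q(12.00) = 5.28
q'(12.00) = -0.59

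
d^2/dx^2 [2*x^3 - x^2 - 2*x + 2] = 12*x - 2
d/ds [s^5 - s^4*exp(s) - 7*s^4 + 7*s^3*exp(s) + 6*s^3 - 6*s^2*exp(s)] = s*(-s^3*exp(s) + 5*s^3 + 3*s^2*exp(s) - 28*s^2 + 15*s*exp(s) + 18*s - 12*exp(s))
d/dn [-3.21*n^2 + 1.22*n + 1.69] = 1.22 - 6.42*n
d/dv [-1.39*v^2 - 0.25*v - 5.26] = -2.78*v - 0.25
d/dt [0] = 0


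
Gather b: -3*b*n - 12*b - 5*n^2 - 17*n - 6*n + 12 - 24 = b*(-3*n - 12) - 5*n^2 - 23*n - 12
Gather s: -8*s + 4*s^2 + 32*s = 4*s^2 + 24*s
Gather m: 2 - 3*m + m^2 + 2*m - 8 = m^2 - m - 6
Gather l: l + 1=l + 1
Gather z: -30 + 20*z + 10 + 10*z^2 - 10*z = 10*z^2 + 10*z - 20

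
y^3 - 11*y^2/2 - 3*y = y*(y - 6)*(y + 1/2)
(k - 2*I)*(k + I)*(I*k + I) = I*k^3 + k^2 + I*k^2 + k + 2*I*k + 2*I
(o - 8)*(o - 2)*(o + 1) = o^3 - 9*o^2 + 6*o + 16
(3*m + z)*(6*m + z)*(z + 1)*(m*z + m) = 18*m^3*z^2 + 36*m^3*z + 18*m^3 + 9*m^2*z^3 + 18*m^2*z^2 + 9*m^2*z + m*z^4 + 2*m*z^3 + m*z^2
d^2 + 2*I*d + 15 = (d - 3*I)*(d + 5*I)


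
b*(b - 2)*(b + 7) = b^3 + 5*b^2 - 14*b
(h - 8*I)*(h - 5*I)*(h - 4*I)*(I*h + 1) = I*h^4 + 18*h^3 - 109*I*h^2 - 252*h + 160*I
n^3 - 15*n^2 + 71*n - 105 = (n - 7)*(n - 5)*(n - 3)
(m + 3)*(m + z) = m^2 + m*z + 3*m + 3*z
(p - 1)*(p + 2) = p^2 + p - 2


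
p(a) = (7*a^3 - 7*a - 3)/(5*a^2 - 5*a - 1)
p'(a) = (5 - 10*a)*(7*a^3 - 7*a - 3)/(5*a^2 - 5*a - 1)^2 + (21*a^2 - 7)/(5*a^2 - 5*a - 1)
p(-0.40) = -0.36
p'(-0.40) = -3.82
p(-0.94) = -0.28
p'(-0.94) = 0.94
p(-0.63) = -0.08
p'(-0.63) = 0.10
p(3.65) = 6.58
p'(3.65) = 1.38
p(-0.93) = -0.27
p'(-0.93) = 0.92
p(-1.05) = -0.38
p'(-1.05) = 1.04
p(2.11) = 4.48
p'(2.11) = 1.34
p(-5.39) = -6.20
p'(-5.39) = 1.39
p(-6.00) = -7.05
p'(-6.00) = 1.39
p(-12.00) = -15.42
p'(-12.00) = 1.40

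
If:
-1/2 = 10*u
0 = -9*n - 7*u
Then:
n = 7/180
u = -1/20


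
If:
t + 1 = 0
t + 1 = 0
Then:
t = -1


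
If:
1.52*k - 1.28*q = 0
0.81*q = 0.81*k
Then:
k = 0.00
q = 0.00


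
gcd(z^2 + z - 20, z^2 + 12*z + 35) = z + 5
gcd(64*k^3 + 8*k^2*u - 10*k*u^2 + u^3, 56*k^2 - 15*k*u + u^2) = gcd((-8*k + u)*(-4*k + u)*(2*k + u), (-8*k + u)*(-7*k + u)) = -8*k + u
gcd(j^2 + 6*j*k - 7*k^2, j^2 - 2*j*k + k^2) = j - k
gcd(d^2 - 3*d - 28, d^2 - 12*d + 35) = d - 7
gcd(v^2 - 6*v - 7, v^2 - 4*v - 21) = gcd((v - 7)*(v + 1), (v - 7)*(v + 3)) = v - 7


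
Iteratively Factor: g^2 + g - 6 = (g + 3)*(g - 2)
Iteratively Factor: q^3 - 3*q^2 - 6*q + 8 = (q - 4)*(q^2 + q - 2) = (q - 4)*(q - 1)*(q + 2)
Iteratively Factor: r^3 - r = (r)*(r^2 - 1) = r*(r + 1)*(r - 1)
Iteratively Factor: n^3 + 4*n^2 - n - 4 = (n + 1)*(n^2 + 3*n - 4) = (n + 1)*(n + 4)*(n - 1)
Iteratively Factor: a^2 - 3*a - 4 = (a - 4)*(a + 1)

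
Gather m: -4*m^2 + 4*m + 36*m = -4*m^2 + 40*m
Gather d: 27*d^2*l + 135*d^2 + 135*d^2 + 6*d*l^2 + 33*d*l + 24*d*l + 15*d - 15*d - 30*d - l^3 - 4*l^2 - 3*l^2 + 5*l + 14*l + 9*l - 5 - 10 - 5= d^2*(27*l + 270) + d*(6*l^2 + 57*l - 30) - l^3 - 7*l^2 + 28*l - 20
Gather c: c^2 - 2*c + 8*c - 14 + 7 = c^2 + 6*c - 7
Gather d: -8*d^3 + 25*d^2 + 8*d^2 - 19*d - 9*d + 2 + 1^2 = -8*d^3 + 33*d^2 - 28*d + 3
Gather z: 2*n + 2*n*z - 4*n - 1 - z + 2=-2*n + z*(2*n - 1) + 1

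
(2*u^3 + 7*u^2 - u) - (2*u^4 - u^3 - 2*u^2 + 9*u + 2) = -2*u^4 + 3*u^3 + 9*u^2 - 10*u - 2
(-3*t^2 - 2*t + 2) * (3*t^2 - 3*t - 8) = -9*t^4 + 3*t^3 + 36*t^2 + 10*t - 16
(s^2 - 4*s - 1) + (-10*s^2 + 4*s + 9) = 8 - 9*s^2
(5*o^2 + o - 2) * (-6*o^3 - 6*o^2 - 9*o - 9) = -30*o^5 - 36*o^4 - 39*o^3 - 42*o^2 + 9*o + 18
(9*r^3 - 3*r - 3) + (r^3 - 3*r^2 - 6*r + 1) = 10*r^3 - 3*r^2 - 9*r - 2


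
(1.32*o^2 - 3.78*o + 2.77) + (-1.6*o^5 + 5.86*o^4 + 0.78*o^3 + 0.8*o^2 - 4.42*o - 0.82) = -1.6*o^5 + 5.86*o^4 + 0.78*o^3 + 2.12*o^2 - 8.2*o + 1.95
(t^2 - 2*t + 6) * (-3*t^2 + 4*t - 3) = -3*t^4 + 10*t^3 - 29*t^2 + 30*t - 18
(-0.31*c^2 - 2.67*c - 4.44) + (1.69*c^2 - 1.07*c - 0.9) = 1.38*c^2 - 3.74*c - 5.34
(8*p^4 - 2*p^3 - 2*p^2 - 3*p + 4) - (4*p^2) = 8*p^4 - 2*p^3 - 6*p^2 - 3*p + 4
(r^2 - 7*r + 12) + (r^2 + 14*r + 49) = 2*r^2 + 7*r + 61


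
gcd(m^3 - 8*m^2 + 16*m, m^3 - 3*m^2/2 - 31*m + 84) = m - 4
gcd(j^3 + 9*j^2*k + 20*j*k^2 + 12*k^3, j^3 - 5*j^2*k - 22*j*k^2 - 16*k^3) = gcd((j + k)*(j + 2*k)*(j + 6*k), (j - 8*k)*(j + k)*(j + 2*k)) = j^2 + 3*j*k + 2*k^2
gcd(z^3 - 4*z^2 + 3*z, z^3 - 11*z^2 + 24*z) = z^2 - 3*z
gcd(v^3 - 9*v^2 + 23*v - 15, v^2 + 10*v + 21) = 1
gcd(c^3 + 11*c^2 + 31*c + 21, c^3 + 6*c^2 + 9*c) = c + 3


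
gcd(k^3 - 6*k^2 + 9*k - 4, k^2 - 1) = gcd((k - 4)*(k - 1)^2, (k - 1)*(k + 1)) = k - 1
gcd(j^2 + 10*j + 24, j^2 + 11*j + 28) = j + 4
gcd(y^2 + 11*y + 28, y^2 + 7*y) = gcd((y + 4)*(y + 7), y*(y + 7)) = y + 7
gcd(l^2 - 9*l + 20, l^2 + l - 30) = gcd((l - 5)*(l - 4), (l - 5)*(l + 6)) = l - 5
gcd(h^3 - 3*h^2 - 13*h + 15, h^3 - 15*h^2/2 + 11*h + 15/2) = h - 5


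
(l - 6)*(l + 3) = l^2 - 3*l - 18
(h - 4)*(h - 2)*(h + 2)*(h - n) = h^4 - h^3*n - 4*h^3 + 4*h^2*n - 4*h^2 + 4*h*n + 16*h - 16*n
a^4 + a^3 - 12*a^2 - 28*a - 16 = (a - 4)*(a + 1)*(a + 2)^2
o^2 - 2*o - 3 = (o - 3)*(o + 1)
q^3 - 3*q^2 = q^2*(q - 3)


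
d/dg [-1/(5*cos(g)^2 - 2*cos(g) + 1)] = 2*(1 - 5*cos(g))*sin(g)/(5*cos(g)^2 - 2*cos(g) + 1)^2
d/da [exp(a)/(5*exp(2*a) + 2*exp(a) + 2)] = (2 - 5*exp(2*a))*exp(a)/(25*exp(4*a) + 20*exp(3*a) + 24*exp(2*a) + 8*exp(a) + 4)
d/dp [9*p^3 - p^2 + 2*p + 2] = 27*p^2 - 2*p + 2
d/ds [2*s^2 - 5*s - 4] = 4*s - 5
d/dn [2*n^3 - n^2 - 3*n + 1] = 6*n^2 - 2*n - 3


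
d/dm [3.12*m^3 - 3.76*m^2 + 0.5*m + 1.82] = 9.36*m^2 - 7.52*m + 0.5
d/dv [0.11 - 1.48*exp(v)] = -1.48*exp(v)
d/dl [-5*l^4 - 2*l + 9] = -20*l^3 - 2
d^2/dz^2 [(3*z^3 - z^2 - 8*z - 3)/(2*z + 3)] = 6*(4*z^3 + 18*z^2 + 27*z + 9)/(8*z^3 + 36*z^2 + 54*z + 27)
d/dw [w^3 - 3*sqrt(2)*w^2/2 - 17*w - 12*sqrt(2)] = 3*w^2 - 3*sqrt(2)*w - 17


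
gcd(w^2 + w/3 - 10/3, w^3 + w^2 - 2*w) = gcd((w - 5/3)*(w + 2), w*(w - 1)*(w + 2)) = w + 2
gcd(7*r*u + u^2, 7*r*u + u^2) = 7*r*u + u^2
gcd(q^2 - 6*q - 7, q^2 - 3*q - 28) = q - 7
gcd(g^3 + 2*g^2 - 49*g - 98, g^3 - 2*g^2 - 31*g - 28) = g - 7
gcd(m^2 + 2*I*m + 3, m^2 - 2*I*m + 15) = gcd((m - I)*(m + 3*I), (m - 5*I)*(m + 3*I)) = m + 3*I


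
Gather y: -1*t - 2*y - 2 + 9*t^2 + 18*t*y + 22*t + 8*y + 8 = 9*t^2 + 21*t + y*(18*t + 6) + 6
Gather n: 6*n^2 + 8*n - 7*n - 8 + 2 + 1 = 6*n^2 + n - 5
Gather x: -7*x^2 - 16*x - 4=-7*x^2 - 16*x - 4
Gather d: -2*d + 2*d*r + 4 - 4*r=d*(2*r - 2) - 4*r + 4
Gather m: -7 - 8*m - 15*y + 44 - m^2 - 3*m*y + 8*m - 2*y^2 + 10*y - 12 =-m^2 - 3*m*y - 2*y^2 - 5*y + 25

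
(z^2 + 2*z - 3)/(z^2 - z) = (z + 3)/z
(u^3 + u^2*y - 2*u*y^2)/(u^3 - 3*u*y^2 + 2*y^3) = u/(u - y)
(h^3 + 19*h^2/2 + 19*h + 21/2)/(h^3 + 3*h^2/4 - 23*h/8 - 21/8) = 4*(h + 7)/(4*h - 7)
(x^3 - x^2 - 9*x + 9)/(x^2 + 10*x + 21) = (x^2 - 4*x + 3)/(x + 7)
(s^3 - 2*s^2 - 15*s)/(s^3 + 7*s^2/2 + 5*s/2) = 2*(s^2 - 2*s - 15)/(2*s^2 + 7*s + 5)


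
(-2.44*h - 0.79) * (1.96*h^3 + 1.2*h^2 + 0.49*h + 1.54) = -4.7824*h^4 - 4.4764*h^3 - 2.1436*h^2 - 4.1447*h - 1.2166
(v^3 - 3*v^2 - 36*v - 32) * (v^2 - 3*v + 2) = v^5 - 6*v^4 - 25*v^3 + 70*v^2 + 24*v - 64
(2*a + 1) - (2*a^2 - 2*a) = -2*a^2 + 4*a + 1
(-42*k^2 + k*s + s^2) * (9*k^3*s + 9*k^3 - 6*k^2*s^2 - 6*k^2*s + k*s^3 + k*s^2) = -378*k^5*s - 378*k^5 + 261*k^4*s^2 + 261*k^4*s - 39*k^3*s^3 - 39*k^3*s^2 - 5*k^2*s^4 - 5*k^2*s^3 + k*s^5 + k*s^4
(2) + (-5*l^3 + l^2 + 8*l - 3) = -5*l^3 + l^2 + 8*l - 1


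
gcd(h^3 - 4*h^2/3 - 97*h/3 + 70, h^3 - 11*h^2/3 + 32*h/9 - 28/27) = h - 7/3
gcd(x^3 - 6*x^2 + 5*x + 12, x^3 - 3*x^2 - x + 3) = x^2 - 2*x - 3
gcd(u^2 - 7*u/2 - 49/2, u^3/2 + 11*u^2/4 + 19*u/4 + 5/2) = 1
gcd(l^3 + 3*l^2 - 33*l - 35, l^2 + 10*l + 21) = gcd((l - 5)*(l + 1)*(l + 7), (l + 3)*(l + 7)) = l + 7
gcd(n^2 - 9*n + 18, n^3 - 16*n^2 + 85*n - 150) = n - 6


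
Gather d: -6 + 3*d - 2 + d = 4*d - 8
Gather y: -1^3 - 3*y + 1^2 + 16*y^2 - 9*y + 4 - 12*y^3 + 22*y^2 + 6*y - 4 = -12*y^3 + 38*y^2 - 6*y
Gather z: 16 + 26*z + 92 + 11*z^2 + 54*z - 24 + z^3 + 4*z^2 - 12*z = z^3 + 15*z^2 + 68*z + 84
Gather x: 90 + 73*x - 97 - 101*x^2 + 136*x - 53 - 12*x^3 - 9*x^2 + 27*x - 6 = -12*x^3 - 110*x^2 + 236*x - 66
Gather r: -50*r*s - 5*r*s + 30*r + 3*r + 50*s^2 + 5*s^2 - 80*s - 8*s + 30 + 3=r*(33 - 55*s) + 55*s^2 - 88*s + 33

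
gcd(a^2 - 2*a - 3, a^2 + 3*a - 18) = a - 3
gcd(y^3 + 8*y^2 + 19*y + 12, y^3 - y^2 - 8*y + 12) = y + 3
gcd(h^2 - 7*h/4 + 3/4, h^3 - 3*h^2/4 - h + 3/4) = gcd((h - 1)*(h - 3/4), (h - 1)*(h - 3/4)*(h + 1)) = h^2 - 7*h/4 + 3/4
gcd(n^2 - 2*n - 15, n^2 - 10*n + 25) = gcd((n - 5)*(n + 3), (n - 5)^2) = n - 5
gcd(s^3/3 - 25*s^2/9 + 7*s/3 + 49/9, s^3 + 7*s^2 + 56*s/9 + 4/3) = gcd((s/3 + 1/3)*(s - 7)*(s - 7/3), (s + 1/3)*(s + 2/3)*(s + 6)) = 1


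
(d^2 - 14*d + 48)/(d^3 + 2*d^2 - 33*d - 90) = (d - 8)/(d^2 + 8*d + 15)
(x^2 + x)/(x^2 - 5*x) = (x + 1)/(x - 5)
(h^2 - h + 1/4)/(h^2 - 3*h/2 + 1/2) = (h - 1/2)/(h - 1)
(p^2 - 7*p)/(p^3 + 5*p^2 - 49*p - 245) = p/(p^2 + 12*p + 35)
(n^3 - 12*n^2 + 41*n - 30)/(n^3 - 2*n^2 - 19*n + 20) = (n - 6)/(n + 4)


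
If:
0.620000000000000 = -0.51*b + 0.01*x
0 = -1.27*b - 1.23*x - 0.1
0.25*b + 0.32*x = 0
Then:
No Solution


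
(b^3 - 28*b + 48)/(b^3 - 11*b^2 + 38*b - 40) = (b + 6)/(b - 5)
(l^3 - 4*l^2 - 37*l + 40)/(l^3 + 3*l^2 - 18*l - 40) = (l^2 - 9*l + 8)/(l^2 - 2*l - 8)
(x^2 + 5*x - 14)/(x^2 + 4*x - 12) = (x + 7)/(x + 6)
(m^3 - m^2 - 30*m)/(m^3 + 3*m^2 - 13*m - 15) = m*(m - 6)/(m^2 - 2*m - 3)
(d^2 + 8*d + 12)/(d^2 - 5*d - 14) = (d + 6)/(d - 7)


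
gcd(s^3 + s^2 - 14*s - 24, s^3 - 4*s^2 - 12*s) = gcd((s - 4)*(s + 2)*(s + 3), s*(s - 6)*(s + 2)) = s + 2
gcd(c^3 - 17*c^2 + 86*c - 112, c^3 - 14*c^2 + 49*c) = c - 7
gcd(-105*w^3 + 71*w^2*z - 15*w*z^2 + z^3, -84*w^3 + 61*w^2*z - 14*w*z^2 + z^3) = 21*w^2 - 10*w*z + z^2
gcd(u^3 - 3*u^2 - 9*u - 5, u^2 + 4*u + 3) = u + 1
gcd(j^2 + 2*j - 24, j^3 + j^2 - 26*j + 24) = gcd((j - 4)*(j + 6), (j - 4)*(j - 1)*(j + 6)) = j^2 + 2*j - 24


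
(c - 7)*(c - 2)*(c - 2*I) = c^3 - 9*c^2 - 2*I*c^2 + 14*c + 18*I*c - 28*I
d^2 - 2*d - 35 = (d - 7)*(d + 5)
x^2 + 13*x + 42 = (x + 6)*(x + 7)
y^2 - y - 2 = (y - 2)*(y + 1)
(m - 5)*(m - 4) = m^2 - 9*m + 20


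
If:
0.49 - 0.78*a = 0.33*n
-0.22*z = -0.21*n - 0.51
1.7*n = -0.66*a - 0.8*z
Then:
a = 1.07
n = -1.04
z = 1.33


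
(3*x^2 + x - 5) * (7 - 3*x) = -9*x^3 + 18*x^2 + 22*x - 35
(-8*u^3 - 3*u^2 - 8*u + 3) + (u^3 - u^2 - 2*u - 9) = -7*u^3 - 4*u^2 - 10*u - 6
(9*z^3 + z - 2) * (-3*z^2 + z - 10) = -27*z^5 + 9*z^4 - 93*z^3 + 7*z^2 - 12*z + 20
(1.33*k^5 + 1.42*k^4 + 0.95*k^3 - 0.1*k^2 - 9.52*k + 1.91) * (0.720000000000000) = 0.9576*k^5 + 1.0224*k^4 + 0.684*k^3 - 0.072*k^2 - 6.8544*k + 1.3752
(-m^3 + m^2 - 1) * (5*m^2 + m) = -5*m^5 + 4*m^4 + m^3 - 5*m^2 - m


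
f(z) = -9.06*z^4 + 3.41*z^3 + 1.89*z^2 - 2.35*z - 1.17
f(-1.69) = -82.17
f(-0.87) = -5.13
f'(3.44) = -1343.53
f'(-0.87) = 25.97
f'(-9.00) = 27211.22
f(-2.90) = -702.42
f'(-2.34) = 509.16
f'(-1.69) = 195.40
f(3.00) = -633.00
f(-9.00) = -61755.48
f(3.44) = -1116.78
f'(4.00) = -2142.91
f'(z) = -36.24*z^3 + 10.23*z^2 + 3.78*z - 2.35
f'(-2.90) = 956.58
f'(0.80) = -11.33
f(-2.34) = -300.65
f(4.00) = -2081.45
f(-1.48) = -48.08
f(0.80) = -3.81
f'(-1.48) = 131.95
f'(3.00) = -877.42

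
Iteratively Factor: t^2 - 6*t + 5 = (t - 1)*(t - 5)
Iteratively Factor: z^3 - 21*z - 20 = (z + 4)*(z^2 - 4*z - 5) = (z - 5)*(z + 4)*(z + 1)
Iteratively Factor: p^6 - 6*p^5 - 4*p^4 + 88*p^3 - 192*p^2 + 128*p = (p - 2)*(p^5 - 4*p^4 - 12*p^3 + 64*p^2 - 64*p) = (p - 2)^2*(p^4 - 2*p^3 - 16*p^2 + 32*p) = p*(p - 2)^2*(p^3 - 2*p^2 - 16*p + 32) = p*(p - 2)^2*(p + 4)*(p^2 - 6*p + 8) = p*(p - 2)^3*(p + 4)*(p - 4)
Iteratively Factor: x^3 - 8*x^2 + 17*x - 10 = (x - 5)*(x^2 - 3*x + 2) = (x - 5)*(x - 1)*(x - 2)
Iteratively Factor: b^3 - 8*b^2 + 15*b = (b)*(b^2 - 8*b + 15) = b*(b - 5)*(b - 3)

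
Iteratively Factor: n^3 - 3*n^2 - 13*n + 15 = (n + 3)*(n^2 - 6*n + 5) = (n - 5)*(n + 3)*(n - 1)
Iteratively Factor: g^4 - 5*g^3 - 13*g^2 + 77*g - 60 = (g - 5)*(g^3 - 13*g + 12) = (g - 5)*(g - 3)*(g^2 + 3*g - 4) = (g - 5)*(g - 3)*(g - 1)*(g + 4)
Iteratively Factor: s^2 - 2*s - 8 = (s - 4)*(s + 2)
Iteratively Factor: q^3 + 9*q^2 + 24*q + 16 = (q + 1)*(q^2 + 8*q + 16) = (q + 1)*(q + 4)*(q + 4)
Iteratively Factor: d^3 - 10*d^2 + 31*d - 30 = (d - 2)*(d^2 - 8*d + 15) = (d - 5)*(d - 2)*(d - 3)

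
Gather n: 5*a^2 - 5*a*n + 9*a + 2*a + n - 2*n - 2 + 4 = 5*a^2 + 11*a + n*(-5*a - 1) + 2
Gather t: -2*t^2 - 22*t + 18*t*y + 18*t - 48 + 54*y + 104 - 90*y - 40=-2*t^2 + t*(18*y - 4) - 36*y + 16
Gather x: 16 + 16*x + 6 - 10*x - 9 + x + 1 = 7*x + 14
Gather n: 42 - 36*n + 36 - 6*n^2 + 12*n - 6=-6*n^2 - 24*n + 72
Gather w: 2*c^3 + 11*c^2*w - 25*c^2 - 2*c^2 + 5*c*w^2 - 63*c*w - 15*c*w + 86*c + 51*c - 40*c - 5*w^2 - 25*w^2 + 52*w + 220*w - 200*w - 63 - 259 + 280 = 2*c^3 - 27*c^2 + 97*c + w^2*(5*c - 30) + w*(11*c^2 - 78*c + 72) - 42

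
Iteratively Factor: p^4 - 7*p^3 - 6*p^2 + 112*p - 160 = (p - 5)*(p^3 - 2*p^2 - 16*p + 32) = (p - 5)*(p - 4)*(p^2 + 2*p - 8) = (p - 5)*(p - 4)*(p - 2)*(p + 4)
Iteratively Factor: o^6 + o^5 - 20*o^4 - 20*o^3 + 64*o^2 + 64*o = (o + 4)*(o^5 - 3*o^4 - 8*o^3 + 12*o^2 + 16*o) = (o - 4)*(o + 4)*(o^4 + o^3 - 4*o^2 - 4*o) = o*(o - 4)*(o + 4)*(o^3 + o^2 - 4*o - 4) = o*(o - 4)*(o - 2)*(o + 4)*(o^2 + 3*o + 2) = o*(o - 4)*(o - 2)*(o + 1)*(o + 4)*(o + 2)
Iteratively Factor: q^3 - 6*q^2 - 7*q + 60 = (q - 4)*(q^2 - 2*q - 15) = (q - 5)*(q - 4)*(q + 3)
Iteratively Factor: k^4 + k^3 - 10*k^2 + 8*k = (k - 2)*(k^3 + 3*k^2 - 4*k) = k*(k - 2)*(k^2 + 3*k - 4) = k*(k - 2)*(k + 4)*(k - 1)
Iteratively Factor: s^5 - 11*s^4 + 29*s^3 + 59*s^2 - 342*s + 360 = (s - 5)*(s^4 - 6*s^3 - s^2 + 54*s - 72) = (s - 5)*(s - 4)*(s^3 - 2*s^2 - 9*s + 18) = (s - 5)*(s - 4)*(s - 3)*(s^2 + s - 6) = (s - 5)*(s - 4)*(s - 3)*(s + 3)*(s - 2)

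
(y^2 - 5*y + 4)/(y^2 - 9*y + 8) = (y - 4)/(y - 8)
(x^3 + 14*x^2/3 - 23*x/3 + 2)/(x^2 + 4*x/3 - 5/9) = 3*(x^2 + 5*x - 6)/(3*x + 5)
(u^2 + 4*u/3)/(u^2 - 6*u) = (u + 4/3)/(u - 6)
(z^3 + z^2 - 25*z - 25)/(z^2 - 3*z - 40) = (z^2 - 4*z - 5)/(z - 8)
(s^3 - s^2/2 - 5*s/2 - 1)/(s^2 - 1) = (s^2 - 3*s/2 - 1)/(s - 1)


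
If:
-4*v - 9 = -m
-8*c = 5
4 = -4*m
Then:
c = -5/8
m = -1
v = -5/2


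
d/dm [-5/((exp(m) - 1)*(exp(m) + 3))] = 5*(exp(m) + 1)/(2*(exp(m) + 3)^2*sinh(m/2)^2)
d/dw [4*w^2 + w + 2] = 8*w + 1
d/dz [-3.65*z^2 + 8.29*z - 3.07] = 8.29 - 7.3*z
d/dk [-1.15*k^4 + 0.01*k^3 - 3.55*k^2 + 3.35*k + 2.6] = -4.6*k^3 + 0.03*k^2 - 7.1*k + 3.35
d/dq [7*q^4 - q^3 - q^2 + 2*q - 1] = 28*q^3 - 3*q^2 - 2*q + 2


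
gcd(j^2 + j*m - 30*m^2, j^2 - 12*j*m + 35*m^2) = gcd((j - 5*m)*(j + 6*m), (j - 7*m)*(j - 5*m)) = j - 5*m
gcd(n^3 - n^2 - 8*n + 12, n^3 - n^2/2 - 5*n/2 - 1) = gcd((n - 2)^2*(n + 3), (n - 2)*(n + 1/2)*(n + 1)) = n - 2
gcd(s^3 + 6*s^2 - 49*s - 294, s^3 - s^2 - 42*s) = s^2 - s - 42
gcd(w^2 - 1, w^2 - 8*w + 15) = 1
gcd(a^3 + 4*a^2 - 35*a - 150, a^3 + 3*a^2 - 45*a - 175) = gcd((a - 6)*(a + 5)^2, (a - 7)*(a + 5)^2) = a^2 + 10*a + 25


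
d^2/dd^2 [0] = 0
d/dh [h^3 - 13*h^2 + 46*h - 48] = 3*h^2 - 26*h + 46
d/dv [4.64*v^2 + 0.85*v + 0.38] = 9.28*v + 0.85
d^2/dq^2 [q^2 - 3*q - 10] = 2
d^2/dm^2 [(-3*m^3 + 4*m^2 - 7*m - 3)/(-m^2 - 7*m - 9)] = 2*(155*m^3 + 684*m^2 + 603*m - 645)/(m^6 + 21*m^5 + 174*m^4 + 721*m^3 + 1566*m^2 + 1701*m + 729)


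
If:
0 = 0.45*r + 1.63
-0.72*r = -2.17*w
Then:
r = -3.62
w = -1.20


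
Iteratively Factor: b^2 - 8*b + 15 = (b - 3)*(b - 5)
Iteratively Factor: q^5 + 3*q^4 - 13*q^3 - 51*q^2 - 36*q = (q)*(q^4 + 3*q^3 - 13*q^2 - 51*q - 36) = q*(q + 1)*(q^3 + 2*q^2 - 15*q - 36) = q*(q - 4)*(q + 1)*(q^2 + 6*q + 9) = q*(q - 4)*(q + 1)*(q + 3)*(q + 3)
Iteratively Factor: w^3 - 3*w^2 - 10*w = (w + 2)*(w^2 - 5*w) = w*(w + 2)*(w - 5)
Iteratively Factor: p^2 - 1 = (p + 1)*(p - 1)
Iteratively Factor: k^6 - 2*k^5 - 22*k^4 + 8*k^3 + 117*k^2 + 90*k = (k + 2)*(k^5 - 4*k^4 - 14*k^3 + 36*k^2 + 45*k) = (k + 1)*(k + 2)*(k^4 - 5*k^3 - 9*k^2 + 45*k) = (k - 3)*(k + 1)*(k + 2)*(k^3 - 2*k^2 - 15*k) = (k - 3)*(k + 1)*(k + 2)*(k + 3)*(k^2 - 5*k) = (k - 5)*(k - 3)*(k + 1)*(k + 2)*(k + 3)*(k)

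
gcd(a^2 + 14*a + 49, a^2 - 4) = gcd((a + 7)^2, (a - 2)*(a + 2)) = 1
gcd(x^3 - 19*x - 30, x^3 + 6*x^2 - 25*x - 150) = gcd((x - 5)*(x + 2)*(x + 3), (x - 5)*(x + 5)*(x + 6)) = x - 5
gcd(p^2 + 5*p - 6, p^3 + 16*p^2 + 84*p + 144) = p + 6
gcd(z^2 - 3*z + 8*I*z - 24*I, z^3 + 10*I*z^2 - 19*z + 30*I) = 1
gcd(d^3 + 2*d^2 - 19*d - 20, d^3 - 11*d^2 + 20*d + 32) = d^2 - 3*d - 4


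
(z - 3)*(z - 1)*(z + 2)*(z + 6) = z^4 + 4*z^3 - 17*z^2 - 24*z + 36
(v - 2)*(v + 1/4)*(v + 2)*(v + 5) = v^4 + 21*v^3/4 - 11*v^2/4 - 21*v - 5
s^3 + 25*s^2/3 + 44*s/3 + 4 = (s + 1/3)*(s + 2)*(s + 6)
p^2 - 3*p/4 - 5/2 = (p - 2)*(p + 5/4)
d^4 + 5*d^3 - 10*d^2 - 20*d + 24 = (d - 2)*(d - 1)*(d + 2)*(d + 6)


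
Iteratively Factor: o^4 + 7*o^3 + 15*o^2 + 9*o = (o)*(o^3 + 7*o^2 + 15*o + 9) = o*(o + 3)*(o^2 + 4*o + 3) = o*(o + 1)*(o + 3)*(o + 3)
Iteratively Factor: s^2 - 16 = (s - 4)*(s + 4)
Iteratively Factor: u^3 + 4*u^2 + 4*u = (u)*(u^2 + 4*u + 4) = u*(u + 2)*(u + 2)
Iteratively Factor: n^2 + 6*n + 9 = (n + 3)*(n + 3)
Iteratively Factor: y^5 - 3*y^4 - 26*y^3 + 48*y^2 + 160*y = (y - 4)*(y^4 + y^3 - 22*y^2 - 40*y) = (y - 4)*(y + 4)*(y^3 - 3*y^2 - 10*y) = (y - 5)*(y - 4)*(y + 4)*(y^2 + 2*y) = (y - 5)*(y - 4)*(y + 2)*(y + 4)*(y)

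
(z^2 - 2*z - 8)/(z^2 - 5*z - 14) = (z - 4)/(z - 7)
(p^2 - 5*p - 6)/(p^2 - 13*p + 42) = (p + 1)/(p - 7)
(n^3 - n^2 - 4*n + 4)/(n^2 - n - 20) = (-n^3 + n^2 + 4*n - 4)/(-n^2 + n + 20)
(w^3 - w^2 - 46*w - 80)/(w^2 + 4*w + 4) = (w^2 - 3*w - 40)/(w + 2)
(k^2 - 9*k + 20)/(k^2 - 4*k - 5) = (k - 4)/(k + 1)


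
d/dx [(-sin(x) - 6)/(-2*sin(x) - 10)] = -cos(x)/(2*(sin(x) + 5)^2)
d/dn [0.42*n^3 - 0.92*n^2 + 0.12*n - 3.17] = 1.26*n^2 - 1.84*n + 0.12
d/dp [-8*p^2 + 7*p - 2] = 7 - 16*p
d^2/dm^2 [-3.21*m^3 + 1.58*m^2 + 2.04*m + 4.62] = 3.16 - 19.26*m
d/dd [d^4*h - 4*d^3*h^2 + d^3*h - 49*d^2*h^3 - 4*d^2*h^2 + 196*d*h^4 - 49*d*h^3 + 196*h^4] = h*(4*d^3 - 12*d^2*h + 3*d^2 - 98*d*h^2 - 8*d*h + 196*h^3 - 49*h^2)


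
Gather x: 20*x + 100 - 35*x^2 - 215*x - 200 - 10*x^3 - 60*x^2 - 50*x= -10*x^3 - 95*x^2 - 245*x - 100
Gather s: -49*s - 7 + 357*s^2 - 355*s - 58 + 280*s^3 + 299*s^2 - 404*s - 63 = 280*s^3 + 656*s^2 - 808*s - 128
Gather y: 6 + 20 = 26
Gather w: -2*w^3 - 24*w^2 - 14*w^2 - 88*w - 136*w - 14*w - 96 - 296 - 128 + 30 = -2*w^3 - 38*w^2 - 238*w - 490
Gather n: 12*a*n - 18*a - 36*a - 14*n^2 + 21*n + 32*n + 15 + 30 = -54*a - 14*n^2 + n*(12*a + 53) + 45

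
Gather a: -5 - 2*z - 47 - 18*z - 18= -20*z - 70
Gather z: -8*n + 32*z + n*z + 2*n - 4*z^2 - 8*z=-6*n - 4*z^2 + z*(n + 24)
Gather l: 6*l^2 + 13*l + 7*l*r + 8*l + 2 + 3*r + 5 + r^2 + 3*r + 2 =6*l^2 + l*(7*r + 21) + r^2 + 6*r + 9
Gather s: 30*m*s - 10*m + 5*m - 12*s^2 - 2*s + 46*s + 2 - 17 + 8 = -5*m - 12*s^2 + s*(30*m + 44) - 7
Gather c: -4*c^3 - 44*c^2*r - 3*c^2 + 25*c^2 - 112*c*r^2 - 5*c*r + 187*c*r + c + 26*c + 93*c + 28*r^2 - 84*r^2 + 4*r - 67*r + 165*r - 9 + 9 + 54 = -4*c^3 + c^2*(22 - 44*r) + c*(-112*r^2 + 182*r + 120) - 56*r^2 + 102*r + 54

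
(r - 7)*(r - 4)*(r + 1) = r^3 - 10*r^2 + 17*r + 28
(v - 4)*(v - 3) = v^2 - 7*v + 12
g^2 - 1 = (g - 1)*(g + 1)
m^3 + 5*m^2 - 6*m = m*(m - 1)*(m + 6)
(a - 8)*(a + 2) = a^2 - 6*a - 16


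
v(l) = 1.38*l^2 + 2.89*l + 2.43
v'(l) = 2.76*l + 2.89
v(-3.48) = 9.09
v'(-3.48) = -6.71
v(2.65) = 19.78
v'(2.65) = 10.20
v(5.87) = 66.94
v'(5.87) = 19.09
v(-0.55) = 1.26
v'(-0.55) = 1.37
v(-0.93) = 0.94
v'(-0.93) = 0.32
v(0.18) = 2.99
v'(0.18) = 3.39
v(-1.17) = 0.94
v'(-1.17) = -0.34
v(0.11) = 2.76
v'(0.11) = 3.19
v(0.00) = 2.43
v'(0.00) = 2.89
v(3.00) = 23.52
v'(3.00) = 11.17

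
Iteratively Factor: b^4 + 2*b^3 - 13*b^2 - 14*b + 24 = (b + 2)*(b^3 - 13*b + 12) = (b - 3)*(b + 2)*(b^2 + 3*b - 4) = (b - 3)*(b - 1)*(b + 2)*(b + 4)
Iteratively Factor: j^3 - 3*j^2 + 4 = (j - 2)*(j^2 - j - 2) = (j - 2)*(j + 1)*(j - 2)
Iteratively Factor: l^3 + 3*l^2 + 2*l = (l + 1)*(l^2 + 2*l) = (l + 1)*(l + 2)*(l)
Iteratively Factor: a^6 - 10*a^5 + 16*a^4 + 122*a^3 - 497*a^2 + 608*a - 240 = (a - 3)*(a^5 - 7*a^4 - 5*a^3 + 107*a^2 - 176*a + 80) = (a - 3)*(a - 1)*(a^4 - 6*a^3 - 11*a^2 + 96*a - 80) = (a - 5)*(a - 3)*(a - 1)*(a^3 - a^2 - 16*a + 16) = (a - 5)*(a - 3)*(a - 1)*(a + 4)*(a^2 - 5*a + 4) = (a - 5)*(a - 4)*(a - 3)*(a - 1)*(a + 4)*(a - 1)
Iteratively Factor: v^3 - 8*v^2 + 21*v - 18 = (v - 3)*(v^2 - 5*v + 6) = (v - 3)*(v - 2)*(v - 3)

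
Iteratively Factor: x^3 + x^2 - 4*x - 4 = (x + 1)*(x^2 - 4) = (x - 2)*(x + 1)*(x + 2)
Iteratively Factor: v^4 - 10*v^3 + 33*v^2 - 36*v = (v - 4)*(v^3 - 6*v^2 + 9*v) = (v - 4)*(v - 3)*(v^2 - 3*v) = v*(v - 4)*(v - 3)*(v - 3)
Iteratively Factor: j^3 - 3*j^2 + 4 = (j - 2)*(j^2 - j - 2) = (j - 2)*(j + 1)*(j - 2)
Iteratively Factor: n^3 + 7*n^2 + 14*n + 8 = (n + 2)*(n^2 + 5*n + 4) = (n + 2)*(n + 4)*(n + 1)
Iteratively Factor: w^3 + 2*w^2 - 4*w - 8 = (w + 2)*(w^2 - 4) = (w + 2)^2*(w - 2)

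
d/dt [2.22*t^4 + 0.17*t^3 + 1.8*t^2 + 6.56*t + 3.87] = 8.88*t^3 + 0.51*t^2 + 3.6*t + 6.56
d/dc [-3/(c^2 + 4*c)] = 6*(c + 2)/(c^2*(c + 4)^2)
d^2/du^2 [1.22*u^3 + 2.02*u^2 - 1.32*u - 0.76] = 7.32*u + 4.04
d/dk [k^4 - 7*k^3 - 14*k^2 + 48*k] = 4*k^3 - 21*k^2 - 28*k + 48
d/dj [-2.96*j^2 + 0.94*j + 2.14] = 0.94 - 5.92*j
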